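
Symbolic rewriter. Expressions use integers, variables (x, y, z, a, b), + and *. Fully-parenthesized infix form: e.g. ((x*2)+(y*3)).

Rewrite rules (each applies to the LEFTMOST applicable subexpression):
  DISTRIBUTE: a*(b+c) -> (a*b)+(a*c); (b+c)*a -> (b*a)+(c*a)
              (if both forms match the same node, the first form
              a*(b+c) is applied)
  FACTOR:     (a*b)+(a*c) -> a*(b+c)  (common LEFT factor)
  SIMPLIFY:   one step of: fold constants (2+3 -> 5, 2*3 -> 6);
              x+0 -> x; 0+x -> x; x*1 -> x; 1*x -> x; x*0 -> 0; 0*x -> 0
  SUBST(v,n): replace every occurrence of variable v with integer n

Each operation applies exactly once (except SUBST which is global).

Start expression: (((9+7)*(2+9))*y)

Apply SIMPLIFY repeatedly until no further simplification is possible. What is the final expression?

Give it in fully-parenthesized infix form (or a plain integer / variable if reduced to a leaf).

Answer: (176*y)

Derivation:
Start: (((9+7)*(2+9))*y)
Step 1: at LL: (9+7) -> 16; overall: (((9+7)*(2+9))*y) -> ((16*(2+9))*y)
Step 2: at LR: (2+9) -> 11; overall: ((16*(2+9))*y) -> ((16*11)*y)
Step 3: at L: (16*11) -> 176; overall: ((16*11)*y) -> (176*y)
Fixed point: (176*y)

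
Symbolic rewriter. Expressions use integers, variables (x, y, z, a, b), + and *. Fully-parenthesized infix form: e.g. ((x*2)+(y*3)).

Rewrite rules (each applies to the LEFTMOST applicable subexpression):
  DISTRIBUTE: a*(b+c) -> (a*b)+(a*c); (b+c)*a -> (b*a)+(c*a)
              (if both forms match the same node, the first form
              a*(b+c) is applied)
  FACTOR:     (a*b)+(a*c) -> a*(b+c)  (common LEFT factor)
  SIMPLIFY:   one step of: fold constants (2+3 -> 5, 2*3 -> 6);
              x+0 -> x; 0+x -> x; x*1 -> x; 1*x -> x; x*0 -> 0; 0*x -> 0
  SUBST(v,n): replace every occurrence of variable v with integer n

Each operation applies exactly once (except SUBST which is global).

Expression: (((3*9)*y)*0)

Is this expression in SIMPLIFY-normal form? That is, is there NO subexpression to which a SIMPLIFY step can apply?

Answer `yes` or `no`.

Answer: no

Derivation:
Expression: (((3*9)*y)*0)
Scanning for simplifiable subexpressions (pre-order)...
  at root: (((3*9)*y)*0) (SIMPLIFIABLE)
  at L: ((3*9)*y) (not simplifiable)
  at LL: (3*9) (SIMPLIFIABLE)
Found simplifiable subexpr at path root: (((3*9)*y)*0)
One SIMPLIFY step would give: 0
-> NOT in normal form.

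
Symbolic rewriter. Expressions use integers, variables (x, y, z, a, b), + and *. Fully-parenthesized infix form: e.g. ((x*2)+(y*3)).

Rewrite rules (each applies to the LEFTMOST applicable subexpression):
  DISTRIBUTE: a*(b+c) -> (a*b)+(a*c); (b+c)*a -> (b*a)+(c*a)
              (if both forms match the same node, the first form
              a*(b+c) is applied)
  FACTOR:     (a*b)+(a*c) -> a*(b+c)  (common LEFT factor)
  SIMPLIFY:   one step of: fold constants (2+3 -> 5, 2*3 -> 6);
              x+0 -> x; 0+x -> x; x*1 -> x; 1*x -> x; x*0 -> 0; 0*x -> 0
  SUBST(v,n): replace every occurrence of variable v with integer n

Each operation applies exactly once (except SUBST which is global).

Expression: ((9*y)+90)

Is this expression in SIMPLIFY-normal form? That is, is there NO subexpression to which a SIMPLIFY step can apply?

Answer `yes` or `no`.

Answer: yes

Derivation:
Expression: ((9*y)+90)
Scanning for simplifiable subexpressions (pre-order)...
  at root: ((9*y)+90) (not simplifiable)
  at L: (9*y) (not simplifiable)
Result: no simplifiable subexpression found -> normal form.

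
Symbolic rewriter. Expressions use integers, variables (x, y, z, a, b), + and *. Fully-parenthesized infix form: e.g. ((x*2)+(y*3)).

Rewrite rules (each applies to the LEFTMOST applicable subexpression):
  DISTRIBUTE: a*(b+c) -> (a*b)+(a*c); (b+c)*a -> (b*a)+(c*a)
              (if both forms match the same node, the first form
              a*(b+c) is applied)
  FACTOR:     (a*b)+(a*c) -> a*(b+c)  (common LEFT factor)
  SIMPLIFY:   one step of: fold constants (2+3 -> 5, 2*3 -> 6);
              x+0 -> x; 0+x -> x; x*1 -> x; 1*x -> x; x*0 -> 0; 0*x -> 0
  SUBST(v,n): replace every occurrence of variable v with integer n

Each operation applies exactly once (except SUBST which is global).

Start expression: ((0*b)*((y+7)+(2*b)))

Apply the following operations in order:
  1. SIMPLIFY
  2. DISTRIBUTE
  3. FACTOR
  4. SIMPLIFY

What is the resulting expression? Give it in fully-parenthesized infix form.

Answer: 0

Derivation:
Start: ((0*b)*((y+7)+(2*b)))
Apply SIMPLIFY at L (target: (0*b)): ((0*b)*((y+7)+(2*b))) -> (0*((y+7)+(2*b)))
Apply DISTRIBUTE at root (target: (0*((y+7)+(2*b)))): (0*((y+7)+(2*b))) -> ((0*(y+7))+(0*(2*b)))
Apply FACTOR at root (target: ((0*(y+7))+(0*(2*b)))): ((0*(y+7))+(0*(2*b))) -> (0*((y+7)+(2*b)))
Apply SIMPLIFY at root (target: (0*((y+7)+(2*b)))): (0*((y+7)+(2*b))) -> 0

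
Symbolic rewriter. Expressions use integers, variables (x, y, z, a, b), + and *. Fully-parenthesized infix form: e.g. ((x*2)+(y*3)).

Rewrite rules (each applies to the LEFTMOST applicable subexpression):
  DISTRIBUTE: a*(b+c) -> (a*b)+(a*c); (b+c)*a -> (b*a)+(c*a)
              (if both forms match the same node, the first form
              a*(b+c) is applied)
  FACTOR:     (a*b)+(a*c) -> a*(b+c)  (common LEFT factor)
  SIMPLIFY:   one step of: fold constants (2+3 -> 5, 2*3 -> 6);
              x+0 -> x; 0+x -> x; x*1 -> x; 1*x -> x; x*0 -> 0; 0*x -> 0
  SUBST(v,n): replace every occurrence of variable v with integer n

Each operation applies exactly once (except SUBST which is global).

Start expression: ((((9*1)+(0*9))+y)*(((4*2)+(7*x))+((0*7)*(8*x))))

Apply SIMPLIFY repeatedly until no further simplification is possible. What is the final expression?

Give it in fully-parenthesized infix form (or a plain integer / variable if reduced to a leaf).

Answer: ((9+y)*(8+(7*x)))

Derivation:
Start: ((((9*1)+(0*9))+y)*(((4*2)+(7*x))+((0*7)*(8*x))))
Step 1: at LLL: (9*1) -> 9; overall: ((((9*1)+(0*9))+y)*(((4*2)+(7*x))+((0*7)*(8*x)))) -> (((9+(0*9))+y)*(((4*2)+(7*x))+((0*7)*(8*x))))
Step 2: at LLR: (0*9) -> 0; overall: (((9+(0*9))+y)*(((4*2)+(7*x))+((0*7)*(8*x)))) -> (((9+0)+y)*(((4*2)+(7*x))+((0*7)*(8*x))))
Step 3: at LL: (9+0) -> 9; overall: (((9+0)+y)*(((4*2)+(7*x))+((0*7)*(8*x)))) -> ((9+y)*(((4*2)+(7*x))+((0*7)*(8*x))))
Step 4: at RLL: (4*2) -> 8; overall: ((9+y)*(((4*2)+(7*x))+((0*7)*(8*x)))) -> ((9+y)*((8+(7*x))+((0*7)*(8*x))))
Step 5: at RRL: (0*7) -> 0; overall: ((9+y)*((8+(7*x))+((0*7)*(8*x)))) -> ((9+y)*((8+(7*x))+(0*(8*x))))
Step 6: at RR: (0*(8*x)) -> 0; overall: ((9+y)*((8+(7*x))+(0*(8*x)))) -> ((9+y)*((8+(7*x))+0))
Step 7: at R: ((8+(7*x))+0) -> (8+(7*x)); overall: ((9+y)*((8+(7*x))+0)) -> ((9+y)*(8+(7*x)))
Fixed point: ((9+y)*(8+(7*x)))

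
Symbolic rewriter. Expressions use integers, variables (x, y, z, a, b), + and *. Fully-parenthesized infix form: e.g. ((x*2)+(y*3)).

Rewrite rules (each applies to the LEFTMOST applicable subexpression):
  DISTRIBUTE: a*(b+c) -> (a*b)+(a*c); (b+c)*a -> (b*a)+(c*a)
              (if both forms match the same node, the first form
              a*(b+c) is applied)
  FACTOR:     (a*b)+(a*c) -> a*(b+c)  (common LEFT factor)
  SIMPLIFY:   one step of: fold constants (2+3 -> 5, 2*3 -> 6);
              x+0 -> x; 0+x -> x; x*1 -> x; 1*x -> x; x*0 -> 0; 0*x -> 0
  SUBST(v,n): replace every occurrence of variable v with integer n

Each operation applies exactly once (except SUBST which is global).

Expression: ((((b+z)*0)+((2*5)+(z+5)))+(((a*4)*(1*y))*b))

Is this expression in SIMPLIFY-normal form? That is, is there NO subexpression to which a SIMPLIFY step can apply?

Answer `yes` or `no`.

Expression: ((((b+z)*0)+((2*5)+(z+5)))+(((a*4)*(1*y))*b))
Scanning for simplifiable subexpressions (pre-order)...
  at root: ((((b+z)*0)+((2*5)+(z+5)))+(((a*4)*(1*y))*b)) (not simplifiable)
  at L: (((b+z)*0)+((2*5)+(z+5))) (not simplifiable)
  at LL: ((b+z)*0) (SIMPLIFIABLE)
  at LLL: (b+z) (not simplifiable)
  at LR: ((2*5)+(z+5)) (not simplifiable)
  at LRL: (2*5) (SIMPLIFIABLE)
  at LRR: (z+5) (not simplifiable)
  at R: (((a*4)*(1*y))*b) (not simplifiable)
  at RL: ((a*4)*(1*y)) (not simplifiable)
  at RLL: (a*4) (not simplifiable)
  at RLR: (1*y) (SIMPLIFIABLE)
Found simplifiable subexpr at path LL: ((b+z)*0)
One SIMPLIFY step would give: ((0+((2*5)+(z+5)))+(((a*4)*(1*y))*b))
-> NOT in normal form.

Answer: no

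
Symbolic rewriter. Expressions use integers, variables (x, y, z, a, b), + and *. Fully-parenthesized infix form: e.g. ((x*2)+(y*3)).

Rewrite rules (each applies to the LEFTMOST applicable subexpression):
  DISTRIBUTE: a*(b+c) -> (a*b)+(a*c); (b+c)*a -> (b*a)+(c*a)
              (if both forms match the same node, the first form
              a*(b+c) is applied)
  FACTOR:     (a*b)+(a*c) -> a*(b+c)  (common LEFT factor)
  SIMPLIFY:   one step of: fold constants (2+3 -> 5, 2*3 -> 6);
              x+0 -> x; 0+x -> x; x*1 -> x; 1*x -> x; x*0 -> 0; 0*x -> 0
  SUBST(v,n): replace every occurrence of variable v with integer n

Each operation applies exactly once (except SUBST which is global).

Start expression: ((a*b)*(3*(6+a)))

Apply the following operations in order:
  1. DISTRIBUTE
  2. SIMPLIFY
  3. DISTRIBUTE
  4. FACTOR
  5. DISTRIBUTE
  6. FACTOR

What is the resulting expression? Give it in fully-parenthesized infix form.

Answer: ((a*b)*(18+(3*a)))

Derivation:
Start: ((a*b)*(3*(6+a)))
Apply DISTRIBUTE at R (target: (3*(6+a))): ((a*b)*(3*(6+a))) -> ((a*b)*((3*6)+(3*a)))
Apply SIMPLIFY at RL (target: (3*6)): ((a*b)*((3*6)+(3*a))) -> ((a*b)*(18+(3*a)))
Apply DISTRIBUTE at root (target: ((a*b)*(18+(3*a)))): ((a*b)*(18+(3*a))) -> (((a*b)*18)+((a*b)*(3*a)))
Apply FACTOR at root (target: (((a*b)*18)+((a*b)*(3*a)))): (((a*b)*18)+((a*b)*(3*a))) -> ((a*b)*(18+(3*a)))
Apply DISTRIBUTE at root (target: ((a*b)*(18+(3*a)))): ((a*b)*(18+(3*a))) -> (((a*b)*18)+((a*b)*(3*a)))
Apply FACTOR at root (target: (((a*b)*18)+((a*b)*(3*a)))): (((a*b)*18)+((a*b)*(3*a))) -> ((a*b)*(18+(3*a)))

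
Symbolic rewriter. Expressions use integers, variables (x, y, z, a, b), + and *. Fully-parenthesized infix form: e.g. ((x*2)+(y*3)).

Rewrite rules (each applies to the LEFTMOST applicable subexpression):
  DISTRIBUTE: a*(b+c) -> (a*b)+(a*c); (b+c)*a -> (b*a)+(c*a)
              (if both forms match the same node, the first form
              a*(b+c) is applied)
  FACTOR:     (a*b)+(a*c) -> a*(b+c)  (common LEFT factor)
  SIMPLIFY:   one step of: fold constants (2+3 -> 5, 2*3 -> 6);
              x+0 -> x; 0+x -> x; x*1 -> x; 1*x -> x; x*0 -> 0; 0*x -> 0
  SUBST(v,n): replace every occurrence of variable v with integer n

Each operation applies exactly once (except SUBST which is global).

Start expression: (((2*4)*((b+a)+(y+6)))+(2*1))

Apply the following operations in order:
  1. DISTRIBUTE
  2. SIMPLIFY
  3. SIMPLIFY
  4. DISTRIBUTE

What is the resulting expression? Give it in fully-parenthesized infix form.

Start: (((2*4)*((b+a)+(y+6)))+(2*1))
Apply DISTRIBUTE at L (target: ((2*4)*((b+a)+(y+6)))): (((2*4)*((b+a)+(y+6)))+(2*1)) -> ((((2*4)*(b+a))+((2*4)*(y+6)))+(2*1))
Apply SIMPLIFY at LLL (target: (2*4)): ((((2*4)*(b+a))+((2*4)*(y+6)))+(2*1)) -> (((8*(b+a))+((2*4)*(y+6)))+(2*1))
Apply SIMPLIFY at LRL (target: (2*4)): (((8*(b+a))+((2*4)*(y+6)))+(2*1)) -> (((8*(b+a))+(8*(y+6)))+(2*1))
Apply DISTRIBUTE at LL (target: (8*(b+a))): (((8*(b+a))+(8*(y+6)))+(2*1)) -> ((((8*b)+(8*a))+(8*(y+6)))+(2*1))

Answer: ((((8*b)+(8*a))+(8*(y+6)))+(2*1))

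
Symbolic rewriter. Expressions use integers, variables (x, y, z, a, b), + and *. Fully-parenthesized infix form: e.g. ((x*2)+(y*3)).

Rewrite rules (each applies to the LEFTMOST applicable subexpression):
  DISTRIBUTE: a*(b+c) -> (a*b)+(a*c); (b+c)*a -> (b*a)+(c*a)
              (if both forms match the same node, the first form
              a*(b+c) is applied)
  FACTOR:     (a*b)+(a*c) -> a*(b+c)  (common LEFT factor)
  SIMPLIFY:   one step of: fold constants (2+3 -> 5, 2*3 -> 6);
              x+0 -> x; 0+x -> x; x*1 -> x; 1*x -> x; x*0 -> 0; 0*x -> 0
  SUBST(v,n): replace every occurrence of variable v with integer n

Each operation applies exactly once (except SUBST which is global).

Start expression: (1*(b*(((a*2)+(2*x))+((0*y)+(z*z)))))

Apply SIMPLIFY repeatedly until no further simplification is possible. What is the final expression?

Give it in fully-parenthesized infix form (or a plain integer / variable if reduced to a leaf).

Answer: (b*(((a*2)+(2*x))+(z*z)))

Derivation:
Start: (1*(b*(((a*2)+(2*x))+((0*y)+(z*z)))))
Step 1: at root: (1*(b*(((a*2)+(2*x))+((0*y)+(z*z))))) -> (b*(((a*2)+(2*x))+((0*y)+(z*z)))); overall: (1*(b*(((a*2)+(2*x))+((0*y)+(z*z))))) -> (b*(((a*2)+(2*x))+((0*y)+(z*z))))
Step 2: at RRL: (0*y) -> 0; overall: (b*(((a*2)+(2*x))+((0*y)+(z*z)))) -> (b*(((a*2)+(2*x))+(0+(z*z))))
Step 3: at RR: (0+(z*z)) -> (z*z); overall: (b*(((a*2)+(2*x))+(0+(z*z)))) -> (b*(((a*2)+(2*x))+(z*z)))
Fixed point: (b*(((a*2)+(2*x))+(z*z)))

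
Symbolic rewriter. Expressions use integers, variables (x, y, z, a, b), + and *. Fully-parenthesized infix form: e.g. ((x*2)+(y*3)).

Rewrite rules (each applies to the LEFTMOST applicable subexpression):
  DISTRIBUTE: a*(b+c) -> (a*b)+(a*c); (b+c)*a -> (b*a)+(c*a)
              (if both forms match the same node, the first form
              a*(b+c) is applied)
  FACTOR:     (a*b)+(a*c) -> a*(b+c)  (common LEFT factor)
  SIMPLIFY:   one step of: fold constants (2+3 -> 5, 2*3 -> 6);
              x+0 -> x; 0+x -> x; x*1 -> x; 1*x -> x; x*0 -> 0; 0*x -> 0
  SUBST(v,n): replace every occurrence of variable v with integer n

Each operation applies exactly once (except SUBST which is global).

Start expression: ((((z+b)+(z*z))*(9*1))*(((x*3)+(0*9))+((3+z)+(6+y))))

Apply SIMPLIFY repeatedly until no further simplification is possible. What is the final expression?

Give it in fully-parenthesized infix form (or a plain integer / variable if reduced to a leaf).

Start: ((((z+b)+(z*z))*(9*1))*(((x*3)+(0*9))+((3+z)+(6+y))))
Step 1: at LR: (9*1) -> 9; overall: ((((z+b)+(z*z))*(9*1))*(((x*3)+(0*9))+((3+z)+(6+y)))) -> ((((z+b)+(z*z))*9)*(((x*3)+(0*9))+((3+z)+(6+y))))
Step 2: at RLR: (0*9) -> 0; overall: ((((z+b)+(z*z))*9)*(((x*3)+(0*9))+((3+z)+(6+y)))) -> ((((z+b)+(z*z))*9)*(((x*3)+0)+((3+z)+(6+y))))
Step 3: at RL: ((x*3)+0) -> (x*3); overall: ((((z+b)+(z*z))*9)*(((x*3)+0)+((3+z)+(6+y)))) -> ((((z+b)+(z*z))*9)*((x*3)+((3+z)+(6+y))))
Fixed point: ((((z+b)+(z*z))*9)*((x*3)+((3+z)+(6+y))))

Answer: ((((z+b)+(z*z))*9)*((x*3)+((3+z)+(6+y))))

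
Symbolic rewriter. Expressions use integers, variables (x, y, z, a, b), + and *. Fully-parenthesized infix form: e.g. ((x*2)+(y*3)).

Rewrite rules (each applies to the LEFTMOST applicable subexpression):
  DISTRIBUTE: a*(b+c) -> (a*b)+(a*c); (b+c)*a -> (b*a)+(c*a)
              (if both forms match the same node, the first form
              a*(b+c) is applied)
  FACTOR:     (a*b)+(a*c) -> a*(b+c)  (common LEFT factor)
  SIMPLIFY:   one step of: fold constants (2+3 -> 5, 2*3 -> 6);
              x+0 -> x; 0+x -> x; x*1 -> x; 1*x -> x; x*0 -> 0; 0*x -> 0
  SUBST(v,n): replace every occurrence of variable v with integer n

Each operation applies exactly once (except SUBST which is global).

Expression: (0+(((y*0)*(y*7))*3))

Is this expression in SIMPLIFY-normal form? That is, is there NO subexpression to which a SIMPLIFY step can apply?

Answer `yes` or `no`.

Expression: (0+(((y*0)*(y*7))*3))
Scanning for simplifiable subexpressions (pre-order)...
  at root: (0+(((y*0)*(y*7))*3)) (SIMPLIFIABLE)
  at R: (((y*0)*(y*7))*3) (not simplifiable)
  at RL: ((y*0)*(y*7)) (not simplifiable)
  at RLL: (y*0) (SIMPLIFIABLE)
  at RLR: (y*7) (not simplifiable)
Found simplifiable subexpr at path root: (0+(((y*0)*(y*7))*3))
One SIMPLIFY step would give: (((y*0)*(y*7))*3)
-> NOT in normal form.

Answer: no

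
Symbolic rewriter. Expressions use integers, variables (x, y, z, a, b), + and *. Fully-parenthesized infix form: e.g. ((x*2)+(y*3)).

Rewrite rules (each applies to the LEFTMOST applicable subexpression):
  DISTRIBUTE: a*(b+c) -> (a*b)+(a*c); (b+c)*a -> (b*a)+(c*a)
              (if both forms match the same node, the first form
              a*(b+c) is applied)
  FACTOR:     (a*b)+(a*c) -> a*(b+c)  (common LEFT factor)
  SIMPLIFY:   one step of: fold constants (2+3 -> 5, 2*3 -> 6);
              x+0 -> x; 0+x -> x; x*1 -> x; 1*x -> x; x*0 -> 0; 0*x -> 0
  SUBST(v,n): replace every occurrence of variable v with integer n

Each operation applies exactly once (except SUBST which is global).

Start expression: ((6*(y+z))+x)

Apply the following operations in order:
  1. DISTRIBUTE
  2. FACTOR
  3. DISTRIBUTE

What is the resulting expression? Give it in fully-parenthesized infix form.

Answer: (((6*y)+(6*z))+x)

Derivation:
Start: ((6*(y+z))+x)
Apply DISTRIBUTE at L (target: (6*(y+z))): ((6*(y+z))+x) -> (((6*y)+(6*z))+x)
Apply FACTOR at L (target: ((6*y)+(6*z))): (((6*y)+(6*z))+x) -> ((6*(y+z))+x)
Apply DISTRIBUTE at L (target: (6*(y+z))): ((6*(y+z))+x) -> (((6*y)+(6*z))+x)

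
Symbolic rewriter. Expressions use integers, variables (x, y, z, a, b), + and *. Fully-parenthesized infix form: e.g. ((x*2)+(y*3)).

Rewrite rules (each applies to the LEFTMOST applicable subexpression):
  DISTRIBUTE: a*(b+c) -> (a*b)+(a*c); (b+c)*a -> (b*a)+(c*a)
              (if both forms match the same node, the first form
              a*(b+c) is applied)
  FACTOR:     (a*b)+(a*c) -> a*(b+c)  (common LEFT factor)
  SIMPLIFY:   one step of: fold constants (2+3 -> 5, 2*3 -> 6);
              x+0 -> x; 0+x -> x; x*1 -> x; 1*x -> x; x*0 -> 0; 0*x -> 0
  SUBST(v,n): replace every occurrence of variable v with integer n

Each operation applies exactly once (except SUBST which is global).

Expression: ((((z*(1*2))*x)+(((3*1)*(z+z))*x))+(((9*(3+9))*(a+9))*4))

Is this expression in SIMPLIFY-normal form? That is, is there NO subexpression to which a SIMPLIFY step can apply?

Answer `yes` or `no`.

Expression: ((((z*(1*2))*x)+(((3*1)*(z+z))*x))+(((9*(3+9))*(a+9))*4))
Scanning for simplifiable subexpressions (pre-order)...
  at root: ((((z*(1*2))*x)+(((3*1)*(z+z))*x))+(((9*(3+9))*(a+9))*4)) (not simplifiable)
  at L: (((z*(1*2))*x)+(((3*1)*(z+z))*x)) (not simplifiable)
  at LL: ((z*(1*2))*x) (not simplifiable)
  at LLL: (z*(1*2)) (not simplifiable)
  at LLLR: (1*2) (SIMPLIFIABLE)
  at LR: (((3*1)*(z+z))*x) (not simplifiable)
  at LRL: ((3*1)*(z+z)) (not simplifiable)
  at LRLL: (3*1) (SIMPLIFIABLE)
  at LRLR: (z+z) (not simplifiable)
  at R: (((9*(3+9))*(a+9))*4) (not simplifiable)
  at RL: ((9*(3+9))*(a+9)) (not simplifiable)
  at RLL: (9*(3+9)) (not simplifiable)
  at RLLR: (3+9) (SIMPLIFIABLE)
  at RLR: (a+9) (not simplifiable)
Found simplifiable subexpr at path LLLR: (1*2)
One SIMPLIFY step would give: ((((z*2)*x)+(((3*1)*(z+z))*x))+(((9*(3+9))*(a+9))*4))
-> NOT in normal form.

Answer: no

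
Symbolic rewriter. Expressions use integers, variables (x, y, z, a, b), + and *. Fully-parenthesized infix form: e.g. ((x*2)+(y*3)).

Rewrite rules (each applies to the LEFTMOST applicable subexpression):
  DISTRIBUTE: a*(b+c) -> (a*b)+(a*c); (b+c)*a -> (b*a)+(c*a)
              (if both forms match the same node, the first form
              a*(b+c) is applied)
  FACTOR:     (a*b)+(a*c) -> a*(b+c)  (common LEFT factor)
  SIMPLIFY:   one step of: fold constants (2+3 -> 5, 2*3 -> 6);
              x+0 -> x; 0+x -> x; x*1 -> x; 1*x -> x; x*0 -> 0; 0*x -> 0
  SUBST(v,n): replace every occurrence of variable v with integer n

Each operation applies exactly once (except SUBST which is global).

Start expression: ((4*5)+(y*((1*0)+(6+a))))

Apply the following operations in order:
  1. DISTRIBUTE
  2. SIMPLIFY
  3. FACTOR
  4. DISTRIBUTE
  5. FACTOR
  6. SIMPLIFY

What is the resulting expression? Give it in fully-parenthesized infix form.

Start: ((4*5)+(y*((1*0)+(6+a))))
Apply DISTRIBUTE at R (target: (y*((1*0)+(6+a)))): ((4*5)+(y*((1*0)+(6+a)))) -> ((4*5)+((y*(1*0))+(y*(6+a))))
Apply SIMPLIFY at L (target: (4*5)): ((4*5)+((y*(1*0))+(y*(6+a)))) -> (20+((y*(1*0))+(y*(6+a))))
Apply FACTOR at R (target: ((y*(1*0))+(y*(6+a)))): (20+((y*(1*0))+(y*(6+a)))) -> (20+(y*((1*0)+(6+a))))
Apply DISTRIBUTE at R (target: (y*((1*0)+(6+a)))): (20+(y*((1*0)+(6+a)))) -> (20+((y*(1*0))+(y*(6+a))))
Apply FACTOR at R (target: ((y*(1*0))+(y*(6+a)))): (20+((y*(1*0))+(y*(6+a)))) -> (20+(y*((1*0)+(6+a))))
Apply SIMPLIFY at RRL (target: (1*0)): (20+(y*((1*0)+(6+a)))) -> (20+(y*(0+(6+a))))

Answer: (20+(y*(0+(6+a))))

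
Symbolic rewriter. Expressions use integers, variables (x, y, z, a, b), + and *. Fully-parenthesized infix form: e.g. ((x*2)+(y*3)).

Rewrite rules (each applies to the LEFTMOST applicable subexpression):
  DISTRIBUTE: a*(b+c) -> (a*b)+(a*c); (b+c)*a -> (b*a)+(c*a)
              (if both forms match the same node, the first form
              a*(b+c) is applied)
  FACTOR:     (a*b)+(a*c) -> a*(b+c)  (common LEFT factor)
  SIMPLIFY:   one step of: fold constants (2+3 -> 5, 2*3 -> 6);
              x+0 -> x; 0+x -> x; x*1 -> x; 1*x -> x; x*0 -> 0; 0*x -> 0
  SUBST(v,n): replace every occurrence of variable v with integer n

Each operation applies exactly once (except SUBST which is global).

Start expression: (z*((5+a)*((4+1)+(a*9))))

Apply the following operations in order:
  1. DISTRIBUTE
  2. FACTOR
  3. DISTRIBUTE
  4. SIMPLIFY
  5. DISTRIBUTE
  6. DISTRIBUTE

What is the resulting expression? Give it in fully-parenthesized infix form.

Answer: ((z*((5*5)+(a*5)))+(z*((5+a)*(a*9))))

Derivation:
Start: (z*((5+a)*((4+1)+(a*9))))
Apply DISTRIBUTE at R (target: ((5+a)*((4+1)+(a*9)))): (z*((5+a)*((4+1)+(a*9)))) -> (z*(((5+a)*(4+1))+((5+a)*(a*9))))
Apply FACTOR at R (target: (((5+a)*(4+1))+((5+a)*(a*9)))): (z*(((5+a)*(4+1))+((5+a)*(a*9)))) -> (z*((5+a)*((4+1)+(a*9))))
Apply DISTRIBUTE at R (target: ((5+a)*((4+1)+(a*9)))): (z*((5+a)*((4+1)+(a*9)))) -> (z*(((5+a)*(4+1))+((5+a)*(a*9))))
Apply SIMPLIFY at RLR (target: (4+1)): (z*(((5+a)*(4+1))+((5+a)*(a*9)))) -> (z*(((5+a)*5)+((5+a)*(a*9))))
Apply DISTRIBUTE at root (target: (z*(((5+a)*5)+((5+a)*(a*9))))): (z*(((5+a)*5)+((5+a)*(a*9)))) -> ((z*((5+a)*5))+(z*((5+a)*(a*9))))
Apply DISTRIBUTE at LR (target: ((5+a)*5)): ((z*((5+a)*5))+(z*((5+a)*(a*9)))) -> ((z*((5*5)+(a*5)))+(z*((5+a)*(a*9))))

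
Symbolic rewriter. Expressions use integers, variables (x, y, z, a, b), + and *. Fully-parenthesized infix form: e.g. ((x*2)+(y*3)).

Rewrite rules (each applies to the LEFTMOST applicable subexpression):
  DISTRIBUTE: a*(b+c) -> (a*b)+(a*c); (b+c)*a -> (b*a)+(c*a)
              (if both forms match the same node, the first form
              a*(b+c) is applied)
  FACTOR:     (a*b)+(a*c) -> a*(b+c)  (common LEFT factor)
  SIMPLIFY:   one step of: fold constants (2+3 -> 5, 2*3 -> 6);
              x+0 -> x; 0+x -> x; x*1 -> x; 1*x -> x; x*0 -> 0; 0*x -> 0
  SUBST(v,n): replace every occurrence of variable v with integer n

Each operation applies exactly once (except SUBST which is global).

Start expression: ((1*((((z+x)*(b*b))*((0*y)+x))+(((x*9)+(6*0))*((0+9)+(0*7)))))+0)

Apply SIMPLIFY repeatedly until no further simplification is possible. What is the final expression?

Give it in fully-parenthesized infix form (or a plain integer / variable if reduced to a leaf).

Answer: ((((z+x)*(b*b))*x)+((x*9)*9))

Derivation:
Start: ((1*((((z+x)*(b*b))*((0*y)+x))+(((x*9)+(6*0))*((0+9)+(0*7)))))+0)
Step 1: at root: ((1*((((z+x)*(b*b))*((0*y)+x))+(((x*9)+(6*0))*((0+9)+(0*7)))))+0) -> (1*((((z+x)*(b*b))*((0*y)+x))+(((x*9)+(6*0))*((0+9)+(0*7))))); overall: ((1*((((z+x)*(b*b))*((0*y)+x))+(((x*9)+(6*0))*((0+9)+(0*7)))))+0) -> (1*((((z+x)*(b*b))*((0*y)+x))+(((x*9)+(6*0))*((0+9)+(0*7)))))
Step 2: at root: (1*((((z+x)*(b*b))*((0*y)+x))+(((x*9)+(6*0))*((0+9)+(0*7))))) -> ((((z+x)*(b*b))*((0*y)+x))+(((x*9)+(6*0))*((0+9)+(0*7)))); overall: (1*((((z+x)*(b*b))*((0*y)+x))+(((x*9)+(6*0))*((0+9)+(0*7))))) -> ((((z+x)*(b*b))*((0*y)+x))+(((x*9)+(6*0))*((0+9)+(0*7))))
Step 3: at LRL: (0*y) -> 0; overall: ((((z+x)*(b*b))*((0*y)+x))+(((x*9)+(6*0))*((0+9)+(0*7)))) -> ((((z+x)*(b*b))*(0+x))+(((x*9)+(6*0))*((0+9)+(0*7))))
Step 4: at LR: (0+x) -> x; overall: ((((z+x)*(b*b))*(0+x))+(((x*9)+(6*0))*((0+9)+(0*7)))) -> ((((z+x)*(b*b))*x)+(((x*9)+(6*0))*((0+9)+(0*7))))
Step 5: at RLR: (6*0) -> 0; overall: ((((z+x)*(b*b))*x)+(((x*9)+(6*0))*((0+9)+(0*7)))) -> ((((z+x)*(b*b))*x)+(((x*9)+0)*((0+9)+(0*7))))
Step 6: at RL: ((x*9)+0) -> (x*9); overall: ((((z+x)*(b*b))*x)+(((x*9)+0)*((0+9)+(0*7)))) -> ((((z+x)*(b*b))*x)+((x*9)*((0+9)+(0*7))))
Step 7: at RRL: (0+9) -> 9; overall: ((((z+x)*(b*b))*x)+((x*9)*((0+9)+(0*7)))) -> ((((z+x)*(b*b))*x)+((x*9)*(9+(0*7))))
Step 8: at RRR: (0*7) -> 0; overall: ((((z+x)*(b*b))*x)+((x*9)*(9+(0*7)))) -> ((((z+x)*(b*b))*x)+((x*9)*(9+0)))
Step 9: at RR: (9+0) -> 9; overall: ((((z+x)*(b*b))*x)+((x*9)*(9+0))) -> ((((z+x)*(b*b))*x)+((x*9)*9))
Fixed point: ((((z+x)*(b*b))*x)+((x*9)*9))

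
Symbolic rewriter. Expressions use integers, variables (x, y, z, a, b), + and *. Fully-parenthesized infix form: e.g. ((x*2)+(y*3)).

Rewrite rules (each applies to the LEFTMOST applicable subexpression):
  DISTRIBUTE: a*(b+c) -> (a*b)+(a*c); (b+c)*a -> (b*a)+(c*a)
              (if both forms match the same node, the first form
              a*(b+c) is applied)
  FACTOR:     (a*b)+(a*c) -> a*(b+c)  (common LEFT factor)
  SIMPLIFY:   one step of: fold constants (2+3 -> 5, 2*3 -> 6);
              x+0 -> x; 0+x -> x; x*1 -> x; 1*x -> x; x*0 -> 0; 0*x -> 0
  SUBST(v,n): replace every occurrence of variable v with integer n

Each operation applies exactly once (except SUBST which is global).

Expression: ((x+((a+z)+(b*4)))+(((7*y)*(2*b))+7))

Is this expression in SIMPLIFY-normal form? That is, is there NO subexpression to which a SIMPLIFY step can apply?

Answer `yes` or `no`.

Expression: ((x+((a+z)+(b*4)))+(((7*y)*(2*b))+7))
Scanning for simplifiable subexpressions (pre-order)...
  at root: ((x+((a+z)+(b*4)))+(((7*y)*(2*b))+7)) (not simplifiable)
  at L: (x+((a+z)+(b*4))) (not simplifiable)
  at LR: ((a+z)+(b*4)) (not simplifiable)
  at LRL: (a+z) (not simplifiable)
  at LRR: (b*4) (not simplifiable)
  at R: (((7*y)*(2*b))+7) (not simplifiable)
  at RL: ((7*y)*(2*b)) (not simplifiable)
  at RLL: (7*y) (not simplifiable)
  at RLR: (2*b) (not simplifiable)
Result: no simplifiable subexpression found -> normal form.

Answer: yes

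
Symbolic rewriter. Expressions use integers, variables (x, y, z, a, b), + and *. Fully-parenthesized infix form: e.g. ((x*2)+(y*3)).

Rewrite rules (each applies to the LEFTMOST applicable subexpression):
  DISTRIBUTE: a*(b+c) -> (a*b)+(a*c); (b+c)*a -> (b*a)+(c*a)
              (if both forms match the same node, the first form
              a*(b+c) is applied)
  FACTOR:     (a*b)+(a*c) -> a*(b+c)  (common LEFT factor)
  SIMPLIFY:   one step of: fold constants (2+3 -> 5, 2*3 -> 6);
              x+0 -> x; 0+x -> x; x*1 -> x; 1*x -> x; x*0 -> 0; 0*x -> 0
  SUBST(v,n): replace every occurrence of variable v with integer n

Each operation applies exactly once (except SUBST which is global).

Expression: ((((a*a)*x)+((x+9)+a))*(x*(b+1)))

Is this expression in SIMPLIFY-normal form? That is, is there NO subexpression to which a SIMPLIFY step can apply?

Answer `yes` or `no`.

Expression: ((((a*a)*x)+((x+9)+a))*(x*(b+1)))
Scanning for simplifiable subexpressions (pre-order)...
  at root: ((((a*a)*x)+((x+9)+a))*(x*(b+1))) (not simplifiable)
  at L: (((a*a)*x)+((x+9)+a)) (not simplifiable)
  at LL: ((a*a)*x) (not simplifiable)
  at LLL: (a*a) (not simplifiable)
  at LR: ((x+9)+a) (not simplifiable)
  at LRL: (x+9) (not simplifiable)
  at R: (x*(b+1)) (not simplifiable)
  at RR: (b+1) (not simplifiable)
Result: no simplifiable subexpression found -> normal form.

Answer: yes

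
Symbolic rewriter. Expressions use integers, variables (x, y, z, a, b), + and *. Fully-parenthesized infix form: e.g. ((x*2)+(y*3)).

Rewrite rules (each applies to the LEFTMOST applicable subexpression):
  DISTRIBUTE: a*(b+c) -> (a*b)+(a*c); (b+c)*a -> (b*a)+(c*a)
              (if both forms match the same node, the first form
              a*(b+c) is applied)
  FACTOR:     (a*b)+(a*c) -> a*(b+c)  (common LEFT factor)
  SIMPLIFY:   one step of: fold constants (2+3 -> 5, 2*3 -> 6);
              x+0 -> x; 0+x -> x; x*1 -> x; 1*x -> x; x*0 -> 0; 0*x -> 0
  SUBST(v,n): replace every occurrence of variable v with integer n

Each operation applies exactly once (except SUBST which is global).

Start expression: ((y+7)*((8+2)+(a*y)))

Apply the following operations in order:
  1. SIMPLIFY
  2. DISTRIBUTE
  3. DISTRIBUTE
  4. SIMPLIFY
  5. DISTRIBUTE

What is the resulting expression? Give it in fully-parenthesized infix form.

Answer: (((y*10)+70)+((y*(a*y))+(7*(a*y))))

Derivation:
Start: ((y+7)*((8+2)+(a*y)))
Apply SIMPLIFY at RL (target: (8+2)): ((y+7)*((8+2)+(a*y))) -> ((y+7)*(10+(a*y)))
Apply DISTRIBUTE at root (target: ((y+7)*(10+(a*y)))): ((y+7)*(10+(a*y))) -> (((y+7)*10)+((y+7)*(a*y)))
Apply DISTRIBUTE at L (target: ((y+7)*10)): (((y+7)*10)+((y+7)*(a*y))) -> (((y*10)+(7*10))+((y+7)*(a*y)))
Apply SIMPLIFY at LR (target: (7*10)): (((y*10)+(7*10))+((y+7)*(a*y))) -> (((y*10)+70)+((y+7)*(a*y)))
Apply DISTRIBUTE at R (target: ((y+7)*(a*y))): (((y*10)+70)+((y+7)*(a*y))) -> (((y*10)+70)+((y*(a*y))+(7*(a*y))))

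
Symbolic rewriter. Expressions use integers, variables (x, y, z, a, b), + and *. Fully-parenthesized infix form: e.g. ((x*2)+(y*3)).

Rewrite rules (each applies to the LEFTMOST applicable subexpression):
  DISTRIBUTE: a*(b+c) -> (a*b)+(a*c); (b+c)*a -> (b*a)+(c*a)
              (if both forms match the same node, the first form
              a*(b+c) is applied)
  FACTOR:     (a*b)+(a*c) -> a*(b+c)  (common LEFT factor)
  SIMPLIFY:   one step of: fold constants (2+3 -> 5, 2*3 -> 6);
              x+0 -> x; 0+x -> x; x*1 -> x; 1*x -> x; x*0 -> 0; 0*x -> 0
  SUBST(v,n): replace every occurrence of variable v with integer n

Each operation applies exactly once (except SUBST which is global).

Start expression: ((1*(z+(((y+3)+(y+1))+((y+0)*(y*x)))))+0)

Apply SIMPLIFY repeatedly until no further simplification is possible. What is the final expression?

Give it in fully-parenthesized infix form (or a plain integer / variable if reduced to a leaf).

Start: ((1*(z+(((y+3)+(y+1))+((y+0)*(y*x)))))+0)
Step 1: at root: ((1*(z+(((y+3)+(y+1))+((y+0)*(y*x)))))+0) -> (1*(z+(((y+3)+(y+1))+((y+0)*(y*x))))); overall: ((1*(z+(((y+3)+(y+1))+((y+0)*(y*x)))))+0) -> (1*(z+(((y+3)+(y+1))+((y+0)*(y*x)))))
Step 2: at root: (1*(z+(((y+3)+(y+1))+((y+0)*(y*x))))) -> (z+(((y+3)+(y+1))+((y+0)*(y*x)))); overall: (1*(z+(((y+3)+(y+1))+((y+0)*(y*x))))) -> (z+(((y+3)+(y+1))+((y+0)*(y*x))))
Step 3: at RRL: (y+0) -> y; overall: (z+(((y+3)+(y+1))+((y+0)*(y*x)))) -> (z+(((y+3)+(y+1))+(y*(y*x))))
Fixed point: (z+(((y+3)+(y+1))+(y*(y*x))))

Answer: (z+(((y+3)+(y+1))+(y*(y*x))))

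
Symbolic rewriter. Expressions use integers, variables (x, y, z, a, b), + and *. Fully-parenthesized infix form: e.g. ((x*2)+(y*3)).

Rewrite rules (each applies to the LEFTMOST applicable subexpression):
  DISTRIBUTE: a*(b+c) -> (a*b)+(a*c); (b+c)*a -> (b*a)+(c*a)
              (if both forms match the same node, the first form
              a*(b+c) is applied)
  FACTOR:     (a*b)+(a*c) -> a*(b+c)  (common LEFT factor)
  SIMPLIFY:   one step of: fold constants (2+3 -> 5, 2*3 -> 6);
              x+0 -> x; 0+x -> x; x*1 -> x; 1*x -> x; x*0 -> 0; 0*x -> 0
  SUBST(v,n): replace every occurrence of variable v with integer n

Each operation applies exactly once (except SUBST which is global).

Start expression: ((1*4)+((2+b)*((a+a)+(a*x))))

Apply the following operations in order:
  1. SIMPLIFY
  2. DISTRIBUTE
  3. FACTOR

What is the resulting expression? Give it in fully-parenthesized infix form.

Answer: (4+((2+b)*((a+a)+(a*x))))

Derivation:
Start: ((1*4)+((2+b)*((a+a)+(a*x))))
Apply SIMPLIFY at L (target: (1*4)): ((1*4)+((2+b)*((a+a)+(a*x)))) -> (4+((2+b)*((a+a)+(a*x))))
Apply DISTRIBUTE at R (target: ((2+b)*((a+a)+(a*x)))): (4+((2+b)*((a+a)+(a*x)))) -> (4+(((2+b)*(a+a))+((2+b)*(a*x))))
Apply FACTOR at R (target: (((2+b)*(a+a))+((2+b)*(a*x)))): (4+(((2+b)*(a+a))+((2+b)*(a*x)))) -> (4+((2+b)*((a+a)+(a*x))))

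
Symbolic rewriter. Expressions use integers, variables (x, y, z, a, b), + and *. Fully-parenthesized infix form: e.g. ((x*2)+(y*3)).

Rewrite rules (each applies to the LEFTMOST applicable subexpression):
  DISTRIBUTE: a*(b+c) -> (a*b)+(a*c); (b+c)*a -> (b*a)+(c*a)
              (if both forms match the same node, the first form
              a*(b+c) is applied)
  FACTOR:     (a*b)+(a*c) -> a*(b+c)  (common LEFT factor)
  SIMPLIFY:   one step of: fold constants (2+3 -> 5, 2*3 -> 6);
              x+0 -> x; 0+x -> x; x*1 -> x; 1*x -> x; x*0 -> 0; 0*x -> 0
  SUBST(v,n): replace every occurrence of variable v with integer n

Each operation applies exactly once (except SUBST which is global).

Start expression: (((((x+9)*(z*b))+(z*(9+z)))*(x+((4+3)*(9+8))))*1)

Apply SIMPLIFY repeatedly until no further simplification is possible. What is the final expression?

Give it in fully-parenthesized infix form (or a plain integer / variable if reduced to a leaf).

Start: (((((x+9)*(z*b))+(z*(9+z)))*(x+((4+3)*(9+8))))*1)
Step 1: at root: (((((x+9)*(z*b))+(z*(9+z)))*(x+((4+3)*(9+8))))*1) -> ((((x+9)*(z*b))+(z*(9+z)))*(x+((4+3)*(9+8)))); overall: (((((x+9)*(z*b))+(z*(9+z)))*(x+((4+3)*(9+8))))*1) -> ((((x+9)*(z*b))+(z*(9+z)))*(x+((4+3)*(9+8))))
Step 2: at RRL: (4+3) -> 7; overall: ((((x+9)*(z*b))+(z*(9+z)))*(x+((4+3)*(9+8)))) -> ((((x+9)*(z*b))+(z*(9+z)))*(x+(7*(9+8))))
Step 3: at RRR: (9+8) -> 17; overall: ((((x+9)*(z*b))+(z*(9+z)))*(x+(7*(9+8)))) -> ((((x+9)*(z*b))+(z*(9+z)))*(x+(7*17)))
Step 4: at RR: (7*17) -> 119; overall: ((((x+9)*(z*b))+(z*(9+z)))*(x+(7*17))) -> ((((x+9)*(z*b))+(z*(9+z)))*(x+119))
Fixed point: ((((x+9)*(z*b))+(z*(9+z)))*(x+119))

Answer: ((((x+9)*(z*b))+(z*(9+z)))*(x+119))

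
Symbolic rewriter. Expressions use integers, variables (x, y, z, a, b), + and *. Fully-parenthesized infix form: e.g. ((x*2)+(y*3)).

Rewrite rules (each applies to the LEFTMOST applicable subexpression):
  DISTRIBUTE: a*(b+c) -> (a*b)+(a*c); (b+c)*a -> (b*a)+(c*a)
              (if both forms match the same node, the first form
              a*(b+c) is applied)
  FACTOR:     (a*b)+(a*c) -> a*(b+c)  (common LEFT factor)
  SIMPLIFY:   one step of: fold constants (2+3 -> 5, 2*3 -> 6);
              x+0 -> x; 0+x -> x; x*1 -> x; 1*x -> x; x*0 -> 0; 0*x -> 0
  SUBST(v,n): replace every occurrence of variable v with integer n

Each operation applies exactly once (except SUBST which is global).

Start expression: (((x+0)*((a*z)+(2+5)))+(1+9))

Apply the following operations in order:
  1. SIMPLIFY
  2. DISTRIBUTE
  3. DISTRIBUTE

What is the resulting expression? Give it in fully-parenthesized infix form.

Answer: (((x*(a*z))+((x*2)+(x*5)))+(1+9))

Derivation:
Start: (((x+0)*((a*z)+(2+5)))+(1+9))
Apply SIMPLIFY at LL (target: (x+0)): (((x+0)*((a*z)+(2+5)))+(1+9)) -> ((x*((a*z)+(2+5)))+(1+9))
Apply DISTRIBUTE at L (target: (x*((a*z)+(2+5)))): ((x*((a*z)+(2+5)))+(1+9)) -> (((x*(a*z))+(x*(2+5)))+(1+9))
Apply DISTRIBUTE at LR (target: (x*(2+5))): (((x*(a*z))+(x*(2+5)))+(1+9)) -> (((x*(a*z))+((x*2)+(x*5)))+(1+9))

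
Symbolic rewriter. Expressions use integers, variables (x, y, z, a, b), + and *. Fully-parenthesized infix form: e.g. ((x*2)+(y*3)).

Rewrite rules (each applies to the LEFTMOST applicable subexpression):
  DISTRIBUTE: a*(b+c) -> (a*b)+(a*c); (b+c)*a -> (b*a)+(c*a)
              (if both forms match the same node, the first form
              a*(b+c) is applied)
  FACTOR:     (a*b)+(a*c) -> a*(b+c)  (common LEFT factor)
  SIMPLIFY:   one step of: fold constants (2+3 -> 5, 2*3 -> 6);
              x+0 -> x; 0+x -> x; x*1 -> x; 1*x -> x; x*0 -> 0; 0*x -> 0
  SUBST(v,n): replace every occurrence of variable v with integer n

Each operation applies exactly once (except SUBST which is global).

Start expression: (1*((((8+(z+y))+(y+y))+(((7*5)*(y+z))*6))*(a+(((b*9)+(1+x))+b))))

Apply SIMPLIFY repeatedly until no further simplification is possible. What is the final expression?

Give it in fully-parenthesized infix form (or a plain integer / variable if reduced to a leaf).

Answer: ((((8+(z+y))+(y+y))+((35*(y+z))*6))*(a+(((b*9)+(1+x))+b)))

Derivation:
Start: (1*((((8+(z+y))+(y+y))+(((7*5)*(y+z))*6))*(a+(((b*9)+(1+x))+b))))
Step 1: at root: (1*((((8+(z+y))+(y+y))+(((7*5)*(y+z))*6))*(a+(((b*9)+(1+x))+b)))) -> ((((8+(z+y))+(y+y))+(((7*5)*(y+z))*6))*(a+(((b*9)+(1+x))+b))); overall: (1*((((8+(z+y))+(y+y))+(((7*5)*(y+z))*6))*(a+(((b*9)+(1+x))+b)))) -> ((((8+(z+y))+(y+y))+(((7*5)*(y+z))*6))*(a+(((b*9)+(1+x))+b)))
Step 2: at LRLL: (7*5) -> 35; overall: ((((8+(z+y))+(y+y))+(((7*5)*(y+z))*6))*(a+(((b*9)+(1+x))+b))) -> ((((8+(z+y))+(y+y))+((35*(y+z))*6))*(a+(((b*9)+(1+x))+b)))
Fixed point: ((((8+(z+y))+(y+y))+((35*(y+z))*6))*(a+(((b*9)+(1+x))+b)))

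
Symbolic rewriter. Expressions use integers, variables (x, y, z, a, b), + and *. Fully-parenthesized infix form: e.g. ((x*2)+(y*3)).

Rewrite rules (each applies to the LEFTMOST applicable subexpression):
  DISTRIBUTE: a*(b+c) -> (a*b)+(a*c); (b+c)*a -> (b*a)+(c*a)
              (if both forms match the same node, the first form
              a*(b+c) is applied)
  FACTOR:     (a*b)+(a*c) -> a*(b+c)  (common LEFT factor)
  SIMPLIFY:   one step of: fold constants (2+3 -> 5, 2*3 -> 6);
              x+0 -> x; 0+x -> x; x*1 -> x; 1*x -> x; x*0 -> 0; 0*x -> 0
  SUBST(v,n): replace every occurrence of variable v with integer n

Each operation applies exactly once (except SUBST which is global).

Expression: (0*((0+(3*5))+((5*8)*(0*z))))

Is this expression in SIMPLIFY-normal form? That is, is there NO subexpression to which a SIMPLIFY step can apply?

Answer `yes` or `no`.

Expression: (0*((0+(3*5))+((5*8)*(0*z))))
Scanning for simplifiable subexpressions (pre-order)...
  at root: (0*((0+(3*5))+((5*8)*(0*z)))) (SIMPLIFIABLE)
  at R: ((0+(3*5))+((5*8)*(0*z))) (not simplifiable)
  at RL: (0+(3*5)) (SIMPLIFIABLE)
  at RLR: (3*5) (SIMPLIFIABLE)
  at RR: ((5*8)*(0*z)) (not simplifiable)
  at RRL: (5*8) (SIMPLIFIABLE)
  at RRR: (0*z) (SIMPLIFIABLE)
Found simplifiable subexpr at path root: (0*((0+(3*5))+((5*8)*(0*z))))
One SIMPLIFY step would give: 0
-> NOT in normal form.

Answer: no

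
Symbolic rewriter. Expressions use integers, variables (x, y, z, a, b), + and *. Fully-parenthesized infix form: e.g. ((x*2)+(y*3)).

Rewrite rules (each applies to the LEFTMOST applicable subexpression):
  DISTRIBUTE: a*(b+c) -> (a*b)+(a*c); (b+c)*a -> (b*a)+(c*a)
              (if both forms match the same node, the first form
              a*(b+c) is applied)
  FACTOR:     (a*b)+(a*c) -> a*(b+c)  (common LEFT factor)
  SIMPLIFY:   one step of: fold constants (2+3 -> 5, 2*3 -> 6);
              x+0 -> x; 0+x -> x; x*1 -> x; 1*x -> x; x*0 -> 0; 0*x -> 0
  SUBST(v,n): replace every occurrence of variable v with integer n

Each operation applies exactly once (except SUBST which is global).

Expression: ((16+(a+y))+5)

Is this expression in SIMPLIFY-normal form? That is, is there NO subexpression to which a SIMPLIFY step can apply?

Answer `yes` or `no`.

Expression: ((16+(a+y))+5)
Scanning for simplifiable subexpressions (pre-order)...
  at root: ((16+(a+y))+5) (not simplifiable)
  at L: (16+(a+y)) (not simplifiable)
  at LR: (a+y) (not simplifiable)
Result: no simplifiable subexpression found -> normal form.

Answer: yes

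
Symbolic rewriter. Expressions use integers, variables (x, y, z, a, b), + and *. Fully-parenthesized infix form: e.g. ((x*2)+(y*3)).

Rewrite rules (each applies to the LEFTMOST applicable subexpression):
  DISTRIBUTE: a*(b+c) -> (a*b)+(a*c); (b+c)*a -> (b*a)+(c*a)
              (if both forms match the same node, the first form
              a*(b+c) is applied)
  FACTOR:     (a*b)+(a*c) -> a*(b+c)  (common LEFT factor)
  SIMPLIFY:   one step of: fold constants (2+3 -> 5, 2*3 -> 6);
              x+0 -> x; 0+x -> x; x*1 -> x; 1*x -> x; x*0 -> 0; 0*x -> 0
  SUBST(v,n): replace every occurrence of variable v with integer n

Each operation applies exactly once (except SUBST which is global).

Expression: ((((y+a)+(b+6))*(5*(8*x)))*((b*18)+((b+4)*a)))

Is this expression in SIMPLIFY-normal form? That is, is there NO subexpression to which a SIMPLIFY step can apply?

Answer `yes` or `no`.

Expression: ((((y+a)+(b+6))*(5*(8*x)))*((b*18)+((b+4)*a)))
Scanning for simplifiable subexpressions (pre-order)...
  at root: ((((y+a)+(b+6))*(5*(8*x)))*((b*18)+((b+4)*a))) (not simplifiable)
  at L: (((y+a)+(b+6))*(5*(8*x))) (not simplifiable)
  at LL: ((y+a)+(b+6)) (not simplifiable)
  at LLL: (y+a) (not simplifiable)
  at LLR: (b+6) (not simplifiable)
  at LR: (5*(8*x)) (not simplifiable)
  at LRR: (8*x) (not simplifiable)
  at R: ((b*18)+((b+4)*a)) (not simplifiable)
  at RL: (b*18) (not simplifiable)
  at RR: ((b+4)*a) (not simplifiable)
  at RRL: (b+4) (not simplifiable)
Result: no simplifiable subexpression found -> normal form.

Answer: yes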